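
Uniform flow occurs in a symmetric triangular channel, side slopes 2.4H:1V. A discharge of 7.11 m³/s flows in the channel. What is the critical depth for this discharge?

At critical depth, Q² T / (g A³) = 1, i.e. A³/T = Q²/g = 7.11²/9.81 = 5.153.
At y = 0.79 m: A³/T = 0.8862 — short.
At y = 1.32 m: A³/T = 11.54 — over.
At y = 1.12 m: A³/T = 5.076 — matches.

y_c = 1.12 m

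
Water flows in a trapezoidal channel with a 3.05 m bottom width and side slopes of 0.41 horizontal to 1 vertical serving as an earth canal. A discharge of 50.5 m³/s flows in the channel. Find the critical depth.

At critical depth, Q² T / (g A³) = 1, i.e. A³/T = Q²/g = 50.5²/9.81 = 260.
Trying y = 2.38 m: A³/T = 175.9 — short.
Trying y = 2.67 m: A³/T = 258.7 — ≈ 260.

y_c = 2.67 m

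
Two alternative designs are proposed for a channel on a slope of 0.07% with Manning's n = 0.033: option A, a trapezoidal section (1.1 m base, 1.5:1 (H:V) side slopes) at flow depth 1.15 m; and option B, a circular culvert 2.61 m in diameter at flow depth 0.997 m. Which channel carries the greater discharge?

channel A

Channel A: With bottom width b = 1.1 m and side slope z = 1.5: A = (b + zy)y = (1.1 + 1.5×1.15)×1.15 = 3.249 m²; P = b + 2y√(1+z²) = 1.1 + 2×1.15×1.803 = 5.246 m. Hydraulic radius R = A/P = 3.249/5.246 = 0.6192 m. Q_A = (1/0.033)·3.249·0.6192^(2/3)·√0.0007 = 1.892 m³/s.
Channel B: For a circular section of diameter D = 2.61 m at depth y = 0.997 m, the central angle is θ = 2 arccos(1 − 2y/D) = 2.665 rad. Then A = (D²/8)(θ − sin θ) = 1.879 m² and P = Dθ/2 = 3.478 m. Hydraulic radius R = A/P = 1.879/3.478 = 0.5402 m. Q_B = (1/0.033)·1.879·0.5402^(2/3)·√0.0007 = 0.9991 m³/s.
Q_A = 1.892 m³/s vs Q_B = 0.9991 m³/s, so channel A carries more.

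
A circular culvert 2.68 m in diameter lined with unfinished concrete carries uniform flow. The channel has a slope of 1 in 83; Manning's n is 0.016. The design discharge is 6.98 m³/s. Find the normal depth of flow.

y_n = 0.885 m

Manning's equation rearranged: A R^(2/3) = nQ / (1·√S) = 0.016 × 6.98 / (√0.01205) = 1.017.
Try y = 0.752 m: A R^(2/3) = 0.7427 — short.
Try y = 1.01 m: A R^(2/3) = 1.304 — over.
Try y = 0.885 m: A R^(2/3) = 1.017 — close enough.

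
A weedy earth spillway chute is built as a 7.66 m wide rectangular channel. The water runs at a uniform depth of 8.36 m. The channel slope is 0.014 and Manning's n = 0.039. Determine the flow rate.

Flow area A = b·y = 7.66 × 8.36 = 64.04 m². Wetted perimeter P = b + 2y = 7.66 + 2×8.36 = 24.38 m.
Hydraulic radius R = A/P = 64.04/24.38 = 2.627 m.
Manning's equation: Q = (1/n) A R^(2/3) S^(1/2) = (1/0.039) × 64.04 × 2.627^(2/3) × 0.014^(1/2) = 370 m³/s.

Q = 370 m³/s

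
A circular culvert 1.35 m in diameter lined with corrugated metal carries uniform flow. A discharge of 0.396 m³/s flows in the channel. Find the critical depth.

At critical depth, Q² T / (g A³) = 1, i.e. A³/T = Q²/g = 0.396²/9.81 = 0.01599.
Trying y = 0.385 m: A³/T = 0.03128 — over.
Trying y = 0.252 m: A³/T = 0.00598 — short.
Trying y = 0.324 m: A³/T = 0.01599 — close enough.

y_c = 0.324 m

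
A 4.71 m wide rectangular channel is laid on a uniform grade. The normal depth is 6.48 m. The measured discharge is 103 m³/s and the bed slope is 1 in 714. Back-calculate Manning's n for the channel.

Flow area A = b·y = 4.71 × 6.48 = 30.52 m². Wetted perimeter P = b + 2y = 4.71 + 2×6.48 = 17.67 m.
Hydraulic radius R = A/P = 30.52/17.67 = 1.727 m.
Rearranging Manning's equation: n = (1/Q) A R^(2/3) S^(1/2) = (1/103) × 30.52 × 1.727^(2/3) × √0.001401 = 0.016.

n = 0.016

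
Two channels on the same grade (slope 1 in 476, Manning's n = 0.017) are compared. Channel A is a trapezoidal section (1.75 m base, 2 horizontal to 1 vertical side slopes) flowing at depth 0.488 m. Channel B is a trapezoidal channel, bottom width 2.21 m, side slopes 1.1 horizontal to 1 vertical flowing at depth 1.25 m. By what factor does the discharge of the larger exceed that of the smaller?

5.76

Channel A: With bottom width b = 1.75 m and side slope z = 2: A = (b + zy)y = (1.75 + 2×0.488)×0.488 = 1.33 m²; P = b + 2y√(1+z²) = 1.75 + 2×0.488×2.236 = 3.932 m. Hydraulic radius R = A/P = 1.33/3.932 = 0.3383 m. Q_A = (1/0.017)·1.33·0.3383^(2/3)·√0.002101 = 1.741 m³/s.
Channel B: With bottom width b = 2.21 m and side slope z = 1.1: A = (b + zy)y = (2.21 + 1.1×1.25)×1.25 = 4.481 m²; P = b + 2y√(1+z²) = 2.21 + 2×1.25×1.487 = 5.927 m. Hydraulic radius R = A/P = 4.481/5.927 = 0.7561 m. Q_B = (1/0.017)·4.481·0.7561^(2/3)·√0.002101 = 10.03 m³/s.
The larger discharge is 10.03 m³/s and the smaller is 1.741 m³/s; the ratio is 5.76.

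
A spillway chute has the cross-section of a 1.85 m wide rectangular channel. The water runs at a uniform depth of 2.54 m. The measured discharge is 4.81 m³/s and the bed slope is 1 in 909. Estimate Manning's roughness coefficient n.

n = 0.025

Flow area A = b·y = 1.85 × 2.54 = 4.699 m². Wetted perimeter P = b + 2y = 1.85 + 2×2.54 = 6.93 m.
Hydraulic radius R = A/P = 4.699/6.93 = 0.6781 m.
Rearranging Manning's equation: n = (1/Q) A R^(2/3) S^(1/2) = (1/4.81) × 4.699 × 0.6781^(2/3) × √0.0011 = 0.025.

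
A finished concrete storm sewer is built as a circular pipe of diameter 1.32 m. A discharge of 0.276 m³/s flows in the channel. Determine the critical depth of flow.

At critical depth, Q² T / (g A³) = 1, i.e. A³/T = Q²/g = 0.276²/9.81 = 0.007765.
Trying y = 0.344 m: A³/T = 0.01969 — over.
Trying y = 0.271 m: A³/T = 0.007761 — ≈ 0.007765.

y_c = 0.271 m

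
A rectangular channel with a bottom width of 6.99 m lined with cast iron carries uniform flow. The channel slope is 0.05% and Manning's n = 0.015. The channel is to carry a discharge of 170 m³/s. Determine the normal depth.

y_n = 8.84 m

Manning's equation rearranged: A R^(2/3) = nQ / (1·√S) = 0.015 × 170 / (√0.0005) = 114.
At y = 10.9 m: A R^(2/3) = 145.8 — high.
At y = 7.37 m: A R^(2/3) = 91.59 — low.
At y = 8.84 m: A R^(2/3) = 114 — close enough.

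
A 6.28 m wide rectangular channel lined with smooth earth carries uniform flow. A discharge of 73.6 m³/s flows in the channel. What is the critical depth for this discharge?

For a rectangular channel, critical depth y_c = (q²/g)^(1/3) where q = Q/b = 73.6/6.28 = 11.72 m²/s.
So y_c = (11.72²/9.81)^(1/3) = 2.41 m.

y_c = 2.41 m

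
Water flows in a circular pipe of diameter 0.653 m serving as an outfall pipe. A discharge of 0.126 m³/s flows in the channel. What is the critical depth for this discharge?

y_c = 0.221 m

At critical depth, Q² T / (g A³) = 1, i.e. A³/T = Q²/g = 0.126²/9.81 = 0.001618.
Trying y = 0.197 m: A³/T = 0.00103 — short.
Trying y = 0.255 m: A³/T = 0.00279 — over.
Trying y = 0.221 m: A³/T = 0.001607 — ≈ 0.001618.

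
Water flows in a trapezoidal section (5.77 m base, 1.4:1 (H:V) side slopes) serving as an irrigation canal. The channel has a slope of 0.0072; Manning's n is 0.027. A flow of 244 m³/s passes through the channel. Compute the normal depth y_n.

Manning's equation rearranged: A R^(2/3) = nQ / (1·√S) = 0.027 × 244 / (√0.0072) = 77.64.
At y = 3.44 m: A R^(2/3) = 59.11 — low.
At y = 4.3 m: A R^(2/3) = 92.51 — high.
At y = 3.94 m: A R^(2/3) = 77.5 — close enough.

y_n = 3.94 m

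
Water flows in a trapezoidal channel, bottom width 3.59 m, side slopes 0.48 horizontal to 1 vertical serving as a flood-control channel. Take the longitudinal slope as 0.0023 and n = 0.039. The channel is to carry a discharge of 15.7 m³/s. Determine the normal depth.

y_n = 2.33 m

Manning's equation rearranged: A R^(2/3) = nQ / (1·√S) = 0.039 × 15.7 / (√0.0023) = 12.77.
Trying y = 1.59 m: A R^(2/3) = 6.794 — low.
Trying y = 2.89 m: A R^(2/3) = 18.33 — high.
Trying y = 2.33 m: A R^(2/3) = 12.75 — matches.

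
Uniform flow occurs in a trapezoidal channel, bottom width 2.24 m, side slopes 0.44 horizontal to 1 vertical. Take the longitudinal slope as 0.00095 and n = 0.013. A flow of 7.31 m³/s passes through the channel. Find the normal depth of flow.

Manning's equation rearranged: A R^(2/3) = nQ / (1·√S) = 0.013 × 7.31 / (√0.00095) = 3.083.
Trying y = 1.09 m: A R^(2/3) = 2.205 — too small.
Trying y = 1.34 m: A R^(2/3) = 3.084 — ≈ 3.083.

y_n = 1.34 m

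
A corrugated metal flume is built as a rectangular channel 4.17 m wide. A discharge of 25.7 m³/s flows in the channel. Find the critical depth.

y_c = 1.57 m

For a rectangular channel, critical depth y_c = (q²/g)^(1/3) where q = Q/b = 25.7/4.17 = 6.163 m²/s.
So y_c = (6.163²/9.81)^(1/3) = 1.57 m.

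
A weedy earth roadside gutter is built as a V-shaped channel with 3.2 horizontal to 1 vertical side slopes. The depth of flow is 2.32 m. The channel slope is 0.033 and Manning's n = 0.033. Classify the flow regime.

For a triangular section with side slope z = 3.2: A = zy² = 3.2×2.32² = 17.22 m²; P = 2y√(1+z²) = 2×2.32×3.353 = 15.56 m.
Hydraulic radius R = A/P = 17.22/15.56 = 1.107 m.
V = (1/n) R^(2/3) √S = (1/0.033) × 1.107^(2/3) × √0.033 = 5.892 m/s. Hydraulic depth D_h = A/T = 17.22/14.85 = 1.16 m.
Froude number Fr = V/√(g·D_h) = 5.892/√(9.81×1.16) = 1.75, which is greater than 1, so the flow is supercritical.

supercritical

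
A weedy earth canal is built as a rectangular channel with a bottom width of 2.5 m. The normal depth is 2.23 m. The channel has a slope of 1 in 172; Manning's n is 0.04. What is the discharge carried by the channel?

Q = 9.17 m³/s

Flow area A = b·y = 2.5 × 2.23 = 5.575 m². Wetted perimeter P = b + 2y = 2.5 + 2×2.23 = 6.96 m.
Hydraulic radius R = A/P = 5.575/6.96 = 0.801 m.
Manning's equation: Q = (1/n) A R^(2/3) S^(1/2) = (1/0.04) × 5.575 × 0.801^(2/3) × 0.005814^(1/2) = 9.17 m³/s.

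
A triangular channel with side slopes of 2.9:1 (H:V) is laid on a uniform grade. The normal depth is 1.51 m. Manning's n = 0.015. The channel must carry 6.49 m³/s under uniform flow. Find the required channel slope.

S = 0.00034

For a triangular section with side slope z = 2.9: A = zy² = 2.9×1.51² = 6.612 m²; P = 2y√(1+z²) = 2×1.51×3.068 = 9.264 m.
Hydraulic radius R = A/P = 6.612/9.264 = 0.7138 m.
From Manning's equation, S = [nQ / (1 A R^(2/3))]² = [0.015 × 6.49 / (1 × 6.612 × 0.7138^(2/3))]² = 0.00034.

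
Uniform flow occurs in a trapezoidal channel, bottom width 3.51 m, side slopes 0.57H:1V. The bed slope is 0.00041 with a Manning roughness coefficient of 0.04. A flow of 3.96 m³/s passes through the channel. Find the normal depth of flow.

y_n = 1.71 m

Manning's equation rearranged: A R^(2/3) = nQ / (1·√S) = 0.04 × 3.96 / (√0.00041) = 7.823.
Try y = 2.02 m: A R^(2/3) = 10.36 — high.
Try y = 1.2 m: A R^(2/3) = 4.346 — low.
Try y = 1.71 m: A R^(2/3) = 7.821 — matches.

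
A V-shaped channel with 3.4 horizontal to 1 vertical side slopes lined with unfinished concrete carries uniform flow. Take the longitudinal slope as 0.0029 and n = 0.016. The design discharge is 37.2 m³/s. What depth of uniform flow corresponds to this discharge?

Manning's equation rearranged: A R^(2/3) = nQ / (1·√S) = 0.016 × 37.2 / (√0.0029) = 11.05.
At y = 1.38 m: A R^(2/3) = 4.918 — too small.
At y = 2.18 m: A R^(2/3) = 16.65 — too large.
At y = 1.87 m: A R^(2/3) = 11.06 — ≈ 11.05.

y_n = 1.87 m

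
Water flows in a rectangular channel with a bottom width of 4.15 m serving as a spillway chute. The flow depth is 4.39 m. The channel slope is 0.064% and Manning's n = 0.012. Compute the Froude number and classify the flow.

Flow area A = b·y = 4.15 × 4.39 = 18.22 m². Wetted perimeter P = b + 2y = 4.15 + 2×4.39 = 12.93 m.
Hydraulic radius R = A/P = 18.22/12.93 = 1.409 m.
V = (1/n) R^(2/3) √S = (1/0.012) × 1.409^(2/3) × √0.00064 = 2.65 m/s. Hydraulic depth D_h = A/T = 18.22/4.15 = 4.39 m.
Froude number Fr = V/√(g·D_h) = 2.65/√(9.81×4.39) = 0.404, which is less than 1, so the flow is subcritical.

subcritical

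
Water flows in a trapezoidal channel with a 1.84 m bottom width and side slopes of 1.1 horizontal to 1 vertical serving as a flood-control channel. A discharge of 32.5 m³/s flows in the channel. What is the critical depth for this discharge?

At critical depth, Q² T / (g A³) = 1, i.e. A³/T = Q²/g = 32.5²/9.81 = 107.7.
Trying y = 1.85 m: A³/T = 62.34 — low.
Trying y = 2.54 m: A³/T = 219.5 — high.
Trying y = 2.13 m: A³/T = 108.4 — ≈ 107.7.

y_c = 2.13 m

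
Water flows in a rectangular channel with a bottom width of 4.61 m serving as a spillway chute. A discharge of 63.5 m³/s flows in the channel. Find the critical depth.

For a rectangular channel, critical depth y_c = (q²/g)^(1/3) where q = Q/b = 63.5/4.61 = 13.77 m²/s.
So y_c = (13.77²/9.81)^(1/3) = 2.68 m.

y_c = 2.68 m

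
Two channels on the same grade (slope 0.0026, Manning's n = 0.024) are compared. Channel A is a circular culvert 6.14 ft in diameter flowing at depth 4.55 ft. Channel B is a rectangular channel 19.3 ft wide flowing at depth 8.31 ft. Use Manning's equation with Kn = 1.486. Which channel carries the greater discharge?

channel B

Channel A: For a circular section of diameter D = 6.14 ft at depth y = 4.55 ft, the central angle is θ = 2 arccos(1 − 2y/D) = 4.148 rad. Then A = (D²/8)(θ − sin θ) = 23.53 ft² and P = Dθ/2 = 12.73 ft. Hydraulic radius R = A/P = 23.53/12.73 = 1.848 ft. Q_A = (1.486/0.024)·23.53·1.848^(2/3)·√0.0026 = 111.8 ft³/s.
Channel B: Flow area A = b·y = 19.3 × 8.31 = 160.4 ft². Wetted perimeter P = b + 2y = 19.3 + 2×8.31 = 35.92 ft. Hydraulic radius R = A/P = 160.4/35.92 = 4.465 ft. Q_B = (1.486/0.024)·160.4·4.465^(2/3)·√0.0026 = 1373 ft³/s.
Q_A = 111.8 ft³/s vs Q_B = 1373 ft³/s, so channel B carries more.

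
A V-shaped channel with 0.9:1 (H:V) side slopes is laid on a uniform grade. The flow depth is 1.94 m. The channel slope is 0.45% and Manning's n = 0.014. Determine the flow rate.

Q = 12.2 m³/s

For a triangular section with side slope z = 0.9: A = zy² = 0.9×1.94² = 3.387 m²; P = 2y√(1+z²) = 2×1.94×1.345 = 5.22 m.
Hydraulic radius R = A/P = 3.387/5.22 = 0.6489 m.
Manning's equation: Q = (1/n) A R^(2/3) S^(1/2) = (1/0.014) × 3.387 × 0.6489^(2/3) × 0.0045^(1/2) = 12.2 m³/s.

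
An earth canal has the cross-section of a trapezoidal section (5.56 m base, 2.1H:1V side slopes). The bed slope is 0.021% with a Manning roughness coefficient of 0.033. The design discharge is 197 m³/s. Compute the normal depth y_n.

y_n = 7.88 m

Manning's equation rearranged: A R^(2/3) = nQ / (1·√S) = 0.033 × 197 / (√0.00021) = 448.6.
Trying y = 10.1 m: A R^(2/3) = 805.9 — over.
Trying y = 5.58 m: A R^(2/3) = 203.2 — short.
Trying y = 7.88 m: A R^(2/3) = 448.2 — ≈ 448.6.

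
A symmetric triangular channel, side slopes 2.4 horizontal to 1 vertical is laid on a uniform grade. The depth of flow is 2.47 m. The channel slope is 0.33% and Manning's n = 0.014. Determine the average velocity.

V = 4.48 m/s

For a triangular section with side slope z = 2.4: A = zy² = 2.4×2.47² = 14.64 m²; P = 2y√(1+z²) = 2×2.47×2.6 = 12.84 m.
Hydraulic radius R = A/P = 14.64/12.84 = 1.14 m.
From Manning's equation, V = (1/n) R^(2/3) S^(1/2) = (1/0.014) × 1.14^(2/3) × 0.0033^(1/2) = 4.48 m/s.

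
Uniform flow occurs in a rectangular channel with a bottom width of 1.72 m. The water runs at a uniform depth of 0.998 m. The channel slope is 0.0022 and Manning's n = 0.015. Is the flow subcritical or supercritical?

Flow area A = b·y = 1.72 × 0.998 = 1.717 m². Wetted perimeter P = b + 2y = 1.72 + 2×0.998 = 3.716 m.
Hydraulic radius R = A/P = 1.717/3.716 = 0.4619 m.
V = (1/n) R^(2/3) √S = (1/0.015) × 0.4619^(2/3) × √0.0022 = 1.869 m/s. Hydraulic depth D_h = A/T = 1.717/1.72 = 0.998 m.
Froude number Fr = V/√(g·D_h) = 1.869/√(9.81×0.998) = 0.597, which is less than 1, so the flow is subcritical.

subcritical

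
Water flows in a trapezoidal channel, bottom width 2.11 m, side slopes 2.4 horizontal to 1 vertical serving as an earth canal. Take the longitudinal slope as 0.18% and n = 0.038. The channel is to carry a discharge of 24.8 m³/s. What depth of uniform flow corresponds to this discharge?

y_n = 2.39 m

Manning's equation rearranged: A R^(2/3) = nQ / (1·√S) = 0.038 × 24.8 / (√0.0018) = 22.21.
At y = 2.59 m: A R^(2/3) = 26.78 — over.
At y = 1.82 m: A R^(2/3) = 11.94 — short.
At y = 2.39 m: A R^(2/3) = 22.22 — ≈ 22.21.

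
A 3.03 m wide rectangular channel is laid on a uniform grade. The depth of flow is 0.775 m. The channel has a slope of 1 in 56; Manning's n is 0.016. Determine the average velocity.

V = 5.35 m/s

Flow area A = b·y = 3.03 × 0.775 = 2.348 m². Wetted perimeter P = b + 2y = 3.03 + 2×0.775 = 4.58 m.
Hydraulic radius R = A/P = 2.348/4.58 = 0.5127 m.
From Manning's equation, V = (1/n) R^(2/3) S^(1/2) = (1/0.016) × 0.5127^(2/3) × 0.01786^(1/2) = 5.35 m/s.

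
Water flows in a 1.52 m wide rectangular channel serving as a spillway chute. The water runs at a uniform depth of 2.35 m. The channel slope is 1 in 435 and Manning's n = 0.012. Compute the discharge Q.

Flow area A = b·y = 1.52 × 2.35 = 3.572 m². Wetted perimeter P = b + 2y = 1.52 + 2×2.35 = 6.22 m.
Hydraulic radius R = A/P = 3.572/6.22 = 0.5743 m.
Manning's equation: Q = (1/n) A R^(2/3) S^(1/2) = (1/0.012) × 3.572 × 0.5743^(2/3) × 0.002299^(1/2) = 9.86 m³/s.

Q = 9.86 m³/s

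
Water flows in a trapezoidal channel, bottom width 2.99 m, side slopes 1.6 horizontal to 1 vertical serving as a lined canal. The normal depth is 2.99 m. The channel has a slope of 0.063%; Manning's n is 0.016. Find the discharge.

With bottom width b = 2.99 m and side slope z = 1.6: A = (b + zy)y = (2.99 + 1.6×2.99)×2.99 = 23.24 m²; P = b + 2y√(1+z²) = 2.99 + 2×2.99×1.887 = 14.27 m.
Hydraulic radius R = A/P = 23.24/14.27 = 1.629 m.
Manning's equation: Q = (1/n) A R^(2/3) S^(1/2) = (1/0.016) × 23.24 × 1.629^(2/3) × 0.00063^(1/2) = 50.5 m³/s.

Q = 50.5 m³/s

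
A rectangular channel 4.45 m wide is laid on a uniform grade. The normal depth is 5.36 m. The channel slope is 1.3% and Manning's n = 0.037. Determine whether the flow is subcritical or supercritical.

Flow area A = b·y = 4.45 × 5.36 = 23.85 m². Wetted perimeter P = b + 2y = 4.45 + 2×5.36 = 15.17 m.
Hydraulic radius R = A/P = 23.85/15.17 = 1.572 m.
V = (1/n) R^(2/3) √S = (1/0.037) × 1.572^(2/3) × √0.013 = 4.167 m/s. Hydraulic depth D_h = A/T = 23.85/4.45 = 5.36 m.
Froude number Fr = V/√(g·D_h) = 4.167/√(9.81×5.36) = 0.575, which is less than 1, so the flow is subcritical.

subcritical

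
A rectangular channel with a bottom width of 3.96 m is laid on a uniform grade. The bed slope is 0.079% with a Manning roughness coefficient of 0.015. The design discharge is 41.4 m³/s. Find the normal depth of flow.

Manning's equation rearranged: A R^(2/3) = nQ / (1·√S) = 0.015 × 41.4 / (√0.00079) = 22.09.
At y = 5.59 m: A R^(2/3) = 28.52 — over.
At y = 4 m: A R^(2/3) = 19.1 — short.
At y = 4.51 m: A R^(2/3) = 22.09 — matches.

y_n = 4.51 m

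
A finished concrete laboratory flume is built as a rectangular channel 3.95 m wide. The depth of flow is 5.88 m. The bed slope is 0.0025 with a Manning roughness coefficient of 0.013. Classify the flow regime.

subcritical

Flow area A = b·y = 3.95 × 5.88 = 23.23 m². Wetted perimeter P = b + 2y = 3.95 + 2×5.88 = 15.71 m.
Hydraulic radius R = A/P = 23.23/15.71 = 1.478 m.
V = (1/n) R^(2/3) √S = (1/0.013) × 1.478^(2/3) × √0.0025 = 4.991 m/s. Hydraulic depth D_h = A/T = 23.23/3.95 = 5.88 m.
Froude number Fr = V/√(g·D_h) = 4.991/√(9.81×5.88) = 0.657, which is less than 1, so the flow is subcritical.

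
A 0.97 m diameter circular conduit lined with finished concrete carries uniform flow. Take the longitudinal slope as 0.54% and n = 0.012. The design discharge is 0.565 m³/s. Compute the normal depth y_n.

y_n = 0.378 m

Manning's equation rearranged: A R^(2/3) = nQ / (1·√S) = 0.012 × 0.565 / (√0.0054) = 0.09226.
At y = 0.466 m: A R^(2/3) = 0.1342 — high.
At y = 0.378 m: A R^(2/3) = 0.09231 — matches.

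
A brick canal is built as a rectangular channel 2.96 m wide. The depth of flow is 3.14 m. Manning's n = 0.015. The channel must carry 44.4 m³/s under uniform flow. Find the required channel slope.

S = 0.00509

Flow area A = b·y = 2.96 × 3.14 = 9.294 m². Wetted perimeter P = b + 2y = 2.96 + 2×3.14 = 9.24 m.
Hydraulic radius R = A/P = 9.294/9.24 = 1.006 m.
From Manning's equation, S = [nQ / (1 A R^(2/3))]² = [0.015 × 44.4 / (1 × 9.294 × 1.006^(2/3))]² = 0.00509.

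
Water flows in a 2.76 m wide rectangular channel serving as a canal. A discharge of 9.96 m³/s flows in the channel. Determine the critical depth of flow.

For a rectangular channel, critical depth y_c = (q²/g)^(1/3) where q = Q/b = 9.96/2.76 = 3.609 m²/s.
So y_c = (3.609²/9.81)^(1/3) = 1.1 m.

y_c = 1.1 m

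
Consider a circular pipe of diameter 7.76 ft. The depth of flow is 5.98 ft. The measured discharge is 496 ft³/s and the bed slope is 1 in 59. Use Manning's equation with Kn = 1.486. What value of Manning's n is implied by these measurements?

For a circular section of diameter D = 7.76 ft at depth y = 5.98 ft, the central angle is θ = 2 arccos(1 − 2y/D) = 4.285 rad. Then A = (D²/8)(θ − sin θ) = 39.11 ft² and P = Dθ/2 = 16.63 ft.
Hydraulic radius R = A/P = 39.11/16.63 = 2.352 ft.
Rearranging Manning's equation: n = (1.486/Q) A R^(2/3) S^(1/2) = (1.486/496) × 39.11 × 2.352^(2/3) × √0.01695 = 0.027.

n = 0.027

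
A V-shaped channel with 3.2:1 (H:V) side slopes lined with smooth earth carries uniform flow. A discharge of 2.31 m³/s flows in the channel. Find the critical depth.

y_c = 0.639 m

At critical depth, Q² T / (g A³) = 1, i.e. A³/T = Q²/g = 2.31²/9.81 = 0.5439.
Try y = 0.477 m: A³/T = 0.1264 — short.
Try y = 0.71 m: A³/T = 0.9238 — over.
Try y = 0.639 m: A³/T = 0.5455 — ≈ 0.5439.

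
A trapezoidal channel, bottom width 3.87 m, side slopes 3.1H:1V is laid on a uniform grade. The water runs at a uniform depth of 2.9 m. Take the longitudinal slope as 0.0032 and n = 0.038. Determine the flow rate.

Q = 77.2 m³/s

With bottom width b = 3.87 m and side slope z = 3.1: A = (b + zy)y = (3.87 + 3.1×2.9)×2.9 = 37.29 m²; P = b + 2y√(1+z²) = 3.87 + 2×2.9×3.257 = 22.76 m.
Hydraulic radius R = A/P = 37.29/22.76 = 1.638 m.
Manning's equation: Q = (1/n) A R^(2/3) S^(1/2) = (1/0.038) × 37.29 × 1.638^(2/3) × 0.0032^(1/2) = 77.2 m³/s.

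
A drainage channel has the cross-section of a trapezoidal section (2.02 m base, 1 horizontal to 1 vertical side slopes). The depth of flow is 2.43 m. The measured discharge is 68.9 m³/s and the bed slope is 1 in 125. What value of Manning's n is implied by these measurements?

With bottom width b = 2.02 m and side slope z = 1: A = (b + zy)y = (2.02 + 1×2.43)×2.43 = 10.81 m²; P = b + 2y√(1+z²) = 2.02 + 2×2.43×1.414 = 8.893 m.
Hydraulic radius R = A/P = 10.81/8.893 = 1.216 m.
Rearranging Manning's equation: n = (1/Q) A R^(2/3) S^(1/2) = (1/68.9) × 10.81 × 1.216^(2/3) × √0.008 = 0.016.

n = 0.016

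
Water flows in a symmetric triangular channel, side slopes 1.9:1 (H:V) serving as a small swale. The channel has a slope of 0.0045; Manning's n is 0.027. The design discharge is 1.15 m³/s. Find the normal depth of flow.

Manning's equation rearranged: A R^(2/3) = nQ / (1·√S) = 0.027 × 1.15 / (√0.0045) = 0.4629.
At y = 0.513 m: A R^(2/3) = 0.1861 — too small.
At y = 0.789 m: A R^(2/3) = 0.5864 — too large.
At y = 0.722 m: A R^(2/3) = 0.4628 — matches.

y_n = 0.722 m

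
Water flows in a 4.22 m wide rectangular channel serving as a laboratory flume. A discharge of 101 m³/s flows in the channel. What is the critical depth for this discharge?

y_c = 3.88 m

For a rectangular channel, critical depth y_c = (q²/g)^(1/3) where q = Q/b = 101/4.22 = 23.93 m²/s.
So y_c = (23.93²/9.81)^(1/3) = 3.88 m.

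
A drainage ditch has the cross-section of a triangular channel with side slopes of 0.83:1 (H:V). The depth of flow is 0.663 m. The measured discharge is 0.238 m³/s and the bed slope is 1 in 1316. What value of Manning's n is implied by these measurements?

For a triangular section with side slope z = 0.83: A = zy² = 0.83×0.663² = 0.3648 m²; P = 2y√(1+z²) = 2×0.663×1.3 = 1.723 m.
Hydraulic radius R = A/P = 0.3648/1.723 = 0.2117 m.
Rearranging Manning's equation: n = (1/Q) A R^(2/3) S^(1/2) = (1/0.238) × 0.3648 × 0.2117^(2/3) × √0.0007599 = 0.015.

n = 0.015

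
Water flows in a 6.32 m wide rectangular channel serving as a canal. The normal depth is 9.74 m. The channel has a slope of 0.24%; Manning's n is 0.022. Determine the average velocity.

Flow area A = b·y = 6.32 × 9.74 = 61.56 m². Wetted perimeter P = b + 2y = 6.32 + 2×9.74 = 25.8 m.
Hydraulic radius R = A/P = 61.56/25.8 = 2.386 m.
From Manning's equation, V = (1/n) R^(2/3) S^(1/2) = (1/0.022) × 2.386^(2/3) × 0.0024^(1/2) = 3.98 m/s.

V = 3.98 m/s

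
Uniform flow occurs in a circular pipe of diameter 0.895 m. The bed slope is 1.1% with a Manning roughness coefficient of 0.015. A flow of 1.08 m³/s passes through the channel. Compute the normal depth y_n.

Manning's equation rearranged: A R^(2/3) = nQ / (1·√S) = 0.015 × 1.08 / (√0.011) = 0.1545.
Trying y = 0.365 m: A R^(2/3) = 0.08095 — short.
Trying y = 0.6 m: A R^(2/3) = 0.1832 — over.
Trying y = 0.534 m: A R^(2/3) = 0.1544 — close enough.

y_n = 0.534 m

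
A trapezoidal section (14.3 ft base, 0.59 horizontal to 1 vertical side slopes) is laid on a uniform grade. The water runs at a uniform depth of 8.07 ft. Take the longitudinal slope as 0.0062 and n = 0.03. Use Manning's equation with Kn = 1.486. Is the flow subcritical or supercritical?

subcritical

With bottom width b = 14.3 ft and side slope z = 0.59: A = (b + zy)y = (14.3 + 0.59×8.07)×8.07 = 153.8 ft²; P = b + 2y√(1+z²) = 14.3 + 2×8.07×1.161 = 33.04 ft.
Hydraulic radius R = A/P = 153.8/33.04 = 4.656 ft.
V = (1.486/n) R^(2/3) √S = (1.486/0.03) × 4.656^(2/3) × √0.0062 = 10.87 ft/s. Hydraulic depth D_h = A/T = 153.8/23.82 = 6.457 ft.
Froude number Fr = V/√(g·D_h) = 10.87/√(32.2×6.457) = 0.754, which is less than 1, so the flow is subcritical.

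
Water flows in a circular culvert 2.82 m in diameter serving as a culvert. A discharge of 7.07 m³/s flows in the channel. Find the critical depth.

y_c = 1.16 m

At critical depth, Q² T / (g A³) = 1, i.e. A³/T = Q²/g = 7.07²/9.81 = 5.095.
At y = 1.46 m: A³/T = 12.34 — high.
At y = 0.833 m: A³/T = 1.426 — low.
At y = 1.16 m: A³/T = 5.117 — ≈ 5.095.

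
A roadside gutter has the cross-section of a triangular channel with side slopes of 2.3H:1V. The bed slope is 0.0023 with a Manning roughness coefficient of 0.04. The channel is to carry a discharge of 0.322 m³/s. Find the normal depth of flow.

y_n = 0.543 m

Manning's equation rearranged: A R^(2/3) = nQ / (1·√S) = 0.04 × 0.322 / (√0.0023) = 0.2686.
Trying y = 0.593 m: A R^(2/3) = 0.3395 — high.
Trying y = 0.404 m: A R^(2/3) = 0.122 — low.
Trying y = 0.543 m: A R^(2/3) = 0.2684 — ≈ 0.2686.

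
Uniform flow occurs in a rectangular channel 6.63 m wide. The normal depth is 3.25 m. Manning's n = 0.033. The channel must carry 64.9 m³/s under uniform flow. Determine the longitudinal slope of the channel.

S = 0.0051

Flow area A = b·y = 6.63 × 3.25 = 21.55 m². Wetted perimeter P = b + 2y = 6.63 + 2×3.25 = 13.13 m.
Hydraulic radius R = A/P = 21.55/13.13 = 1.641 m.
From Manning's equation, S = [nQ / (1 A R^(2/3))]² = [0.033 × 64.9 / (1 × 21.55 × 1.641^(2/3))]² = 0.0051.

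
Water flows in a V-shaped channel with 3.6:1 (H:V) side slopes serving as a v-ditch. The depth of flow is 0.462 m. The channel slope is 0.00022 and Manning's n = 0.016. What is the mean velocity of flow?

For a triangular section with side slope z = 3.6: A = zy² = 3.6×0.462² = 0.7684 m²; P = 2y√(1+z²) = 2×0.462×3.736 = 3.452 m.
Hydraulic radius R = A/P = 0.7684/3.452 = 0.2226 m.
From Manning's equation, V = (1/n) R^(2/3) S^(1/2) = (1/0.016) × 0.2226^(2/3) × 0.00022^(1/2) = 0.34 m/s.

V = 0.34 m/s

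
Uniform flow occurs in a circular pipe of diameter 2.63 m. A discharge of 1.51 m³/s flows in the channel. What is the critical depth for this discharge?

At critical depth, Q² T / (g A³) = 1, i.e. A³/T = Q²/g = 1.51²/9.81 = 0.2324.
Try y = 0.586 m: A³/T = 0.3356 — over.
Try y = 0.412 m: A³/T = 0.08427 — short.
Try y = 0.533 m: A³/T = 0.2316 — ≈ 0.2324.

y_c = 0.533 m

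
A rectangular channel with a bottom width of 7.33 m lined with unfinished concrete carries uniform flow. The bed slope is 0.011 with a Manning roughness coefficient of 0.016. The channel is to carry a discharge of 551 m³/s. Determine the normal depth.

Manning's equation rearranged: A R^(2/3) = nQ / (1·√S) = 0.016 × 551 / (√0.011) = 84.06.
At y = 7.32 m: A R^(2/3) = 97.31 — high.
At y = 5.21 m: A R^(2/3) = 63.65 — low.
At y = 6.5 m: A R^(2/3) = 84.06 — ≈ 84.06.

y_n = 6.5 m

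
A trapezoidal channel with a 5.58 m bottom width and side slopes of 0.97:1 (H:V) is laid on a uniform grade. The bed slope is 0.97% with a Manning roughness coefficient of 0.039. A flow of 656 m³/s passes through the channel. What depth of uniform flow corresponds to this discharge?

y_n = 7.98 m

Manning's equation rearranged: A R^(2/3) = nQ / (1·√S) = 0.039 × 656 / (√0.0097) = 259.8.
Trying y = 5.49 m: A R^(2/3) = 120.8 — too small.
Trying y = 8.9 m: A R^(2/3) = 327.4 — too large.
Trying y = 7.98 m: A R^(2/3) = 259.8 — close enough.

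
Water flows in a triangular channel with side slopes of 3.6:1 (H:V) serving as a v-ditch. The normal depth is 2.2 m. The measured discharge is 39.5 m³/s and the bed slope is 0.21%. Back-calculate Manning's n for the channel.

n = 0.021

For a triangular section with side slope z = 3.6: A = zy² = 3.6×2.2² = 17.42 m²; P = 2y√(1+z²) = 2×2.2×3.736 = 16.44 m.
Hydraulic radius R = A/P = 17.42/16.44 = 1.06 m.
Rearranging Manning's equation: n = (1/Q) A R^(2/3) S^(1/2) = (1/39.5) × 17.42 × 1.06^(2/3) × √0.0021 = 0.021.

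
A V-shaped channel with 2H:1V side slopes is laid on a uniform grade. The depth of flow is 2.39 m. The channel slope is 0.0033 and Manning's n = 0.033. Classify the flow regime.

For a triangular section with side slope z = 2: A = zy² = 2×2.39² = 11.42 m²; P = 2y√(1+z²) = 2×2.39×2.236 = 10.69 m.
Hydraulic radius R = A/P = 11.42/10.69 = 1.069 m.
V = (1/n) R^(2/3) √S = (1/0.033) × 1.069^(2/3) × √0.0033 = 1.82 m/s. Hydraulic depth D_h = A/T = 11.42/9.56 = 1.195 m.
Froude number Fr = V/√(g·D_h) = 1.82/√(9.81×1.195) = 0.531, which is less than 1, so the flow is subcritical.

subcritical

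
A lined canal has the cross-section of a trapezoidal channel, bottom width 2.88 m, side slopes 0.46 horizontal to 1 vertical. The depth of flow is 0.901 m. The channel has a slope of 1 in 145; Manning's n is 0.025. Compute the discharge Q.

With bottom width b = 2.88 m and side slope z = 0.46: A = (b + zy)y = (2.88 + 0.46×0.901)×0.901 = 2.968 m²; P = b + 2y√(1+z²) = 2.88 + 2×0.901×1.101 = 4.864 m.
Hydraulic radius R = A/P = 2.968/4.864 = 0.6103 m.
Manning's equation: Q = (1/n) A R^(2/3) S^(1/2) = (1/0.025) × 2.968 × 0.6103^(2/3) × 0.006897^(1/2) = 7.09 m³/s.

Q = 7.09 m³/s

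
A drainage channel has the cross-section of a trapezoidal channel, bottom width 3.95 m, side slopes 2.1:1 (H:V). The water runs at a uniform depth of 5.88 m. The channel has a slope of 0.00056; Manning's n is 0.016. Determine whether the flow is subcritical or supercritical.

With bottom width b = 3.95 m and side slope z = 2.1: A = (b + zy)y = (3.95 + 2.1×5.88)×5.88 = 95.83 m²; P = b + 2y√(1+z²) = 3.95 + 2×5.88×2.326 = 31.3 m.
Hydraulic radius R = A/P = 95.83/31.3 = 3.061 m.
V = (1/n) R^(2/3) √S = (1/0.016) × 3.061^(2/3) × √0.00056 = 3.118 m/s. Hydraulic depth D_h = A/T = 95.83/28.65 = 3.345 m.
Froude number Fr = V/√(g·D_h) = 3.118/√(9.81×3.345) = 0.544, which is less than 1, so the flow is subcritical.

subcritical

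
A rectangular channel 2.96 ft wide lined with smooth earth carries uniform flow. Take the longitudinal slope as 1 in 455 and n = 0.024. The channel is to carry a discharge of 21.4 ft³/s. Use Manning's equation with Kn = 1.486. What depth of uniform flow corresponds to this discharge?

Manning's equation rearranged: A R^(2/3) = nQ / (1.486·√S) = 0.024 × 21.4 / (1.486 × √0.002198) = 7.372.
Trying y = 1.83 ft: A R^(2/3) = 4.739 — too small.
Trying y = 3.18 ft: A R^(2/3) = 9.475 — too large.
Trying y = 2.59 ft: A R^(2/3) = 7.366 — matches.

y_n = 2.59 ft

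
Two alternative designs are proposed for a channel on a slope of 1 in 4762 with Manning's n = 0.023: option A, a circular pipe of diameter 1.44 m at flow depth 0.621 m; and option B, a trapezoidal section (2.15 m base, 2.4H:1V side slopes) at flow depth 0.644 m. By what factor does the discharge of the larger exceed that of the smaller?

Channel A: For a circular section of diameter D = 1.44 m at depth y = 0.621 m, the central angle is θ = 2 arccos(1 − 2y/D) = 2.866 rad. Then A = (D²/8)(θ − sin θ) = 0.6722 m² and P = Dθ/2 = 2.063 m. Hydraulic radius R = A/P = 0.6722/2.063 = 0.3258 m. Q_A = (1/0.023)·0.6722·0.3258^(2/3)·√0.00021 = 0.2005 m³/s.
Channel B: With bottom width b = 2.15 m and side slope z = 2.4: A = (b + zy)y = (2.15 + 2.4×0.644)×0.644 = 2.38 m²; P = b + 2y√(1+z²) = 2.15 + 2×0.644×2.6 = 5.499 m. Hydraulic radius R = A/P = 2.38/5.499 = 0.4328 m. Q_B = (1/0.023)·2.38·0.4328^(2/3)·√0.00021 = 0.858 m³/s.
The larger discharge is 0.858 m³/s and the smaller is 0.2005 m³/s; the ratio is 4.28.

4.28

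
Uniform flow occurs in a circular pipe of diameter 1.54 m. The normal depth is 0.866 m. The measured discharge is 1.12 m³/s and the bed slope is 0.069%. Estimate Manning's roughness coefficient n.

For a circular section of diameter D = 1.54 m at depth y = 0.866 m, the central angle is θ = 2 arccos(1 − 2y/D) = 3.392 rad. Then A = (D²/8)(θ − sin θ) = 1.079 m² and P = Dθ/2 = 2.612 m.
Hydraulic radius R = A/P = 1.079/2.612 = 0.4131 m.
Rearranging Manning's equation: n = (1/Q) A R^(2/3) S^(1/2) = (1/1.12) × 1.079 × 0.4131^(2/3) × √0.00069 = 0.014.

n = 0.014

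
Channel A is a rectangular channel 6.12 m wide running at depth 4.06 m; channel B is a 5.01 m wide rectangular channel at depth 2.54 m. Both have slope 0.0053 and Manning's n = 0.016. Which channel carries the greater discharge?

channel A

Channel A: Flow area A = b·y = 6.12 × 4.06 = 24.85 m². Wetted perimeter P = b + 2y = 6.12 + 2×4.06 = 14.24 m. Hydraulic radius R = A/P = 24.85/14.24 = 1.745 m. Q_A = (1/0.016)·24.85·1.745^(2/3)·√0.0053 = 163.9 m³/s.
Channel B: Flow area A = b·y = 5.01 × 2.54 = 12.73 m². Wetted perimeter P = b + 2y = 5.01 + 2×2.54 = 10.09 m. Hydraulic radius R = A/P = 12.73/10.09 = 1.261 m. Q_B = (1/0.016)·12.73·1.261^(2/3)·√0.0053 = 67.59 m³/s.
Q_A = 163.9 m³/s vs Q_B = 67.59 m³/s, so channel A carries more.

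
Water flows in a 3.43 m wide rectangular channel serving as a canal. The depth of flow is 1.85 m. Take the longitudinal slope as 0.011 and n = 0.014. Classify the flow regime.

supercritical

Flow area A = b·y = 3.43 × 1.85 = 6.346 m². Wetted perimeter P = b + 2y = 3.43 + 2×1.85 = 7.13 m.
Hydraulic radius R = A/P = 6.346/7.13 = 0.89 m.
V = (1/n) R^(2/3) √S = (1/0.014) × 0.89^(2/3) × √0.011 = 6.931 m/s. Hydraulic depth D_h = A/T = 6.346/3.43 = 1.85 m.
Froude number Fr = V/√(g·D_h) = 6.931/√(9.81×1.85) = 1.63, which is greater than 1, so the flow is supercritical.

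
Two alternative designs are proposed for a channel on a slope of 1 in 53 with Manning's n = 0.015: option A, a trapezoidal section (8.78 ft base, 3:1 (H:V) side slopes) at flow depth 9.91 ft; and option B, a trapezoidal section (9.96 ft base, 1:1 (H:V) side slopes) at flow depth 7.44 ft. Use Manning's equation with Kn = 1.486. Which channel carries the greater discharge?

Channel A: With bottom width b = 8.78 ft and side slope z = 3: A = (b + zy)y = (8.78 + 3×9.91)×9.91 = 381.6 ft²; P = b + 2y√(1+z²) = 8.78 + 2×9.91×3.162 = 71.46 ft. Hydraulic radius R = A/P = 381.6/71.46 = 5.341 ft. Q_A = (1.486/0.015)·381.6·5.341^(2/3)·√0.01887 = 15870 ft³/s.
Channel B: With bottom width b = 9.96 ft and side slope z = 1: A = (b + zy)y = (9.96 + 1×7.44)×7.44 = 129.5 ft²; P = b + 2y√(1+z²) = 9.96 + 2×7.44×1.414 = 31 ft. Hydraulic radius R = A/P = 129.5/31 = 4.176 ft. Q_B = (1.486/0.015)·129.5·4.176^(2/3)·√0.01887 = 4568 ft³/s.
Q_A = 15870 ft³/s vs Q_B = 4568 ft³/s, so channel A carries more.

channel A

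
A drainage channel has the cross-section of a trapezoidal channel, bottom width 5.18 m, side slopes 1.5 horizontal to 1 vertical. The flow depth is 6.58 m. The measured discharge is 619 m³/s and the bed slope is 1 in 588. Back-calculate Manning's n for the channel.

With bottom width b = 5.18 m and side slope z = 1.5: A = (b + zy)y = (5.18 + 1.5×6.58)×6.58 = 99.03 m²; P = b + 2y√(1+z²) = 5.18 + 2×6.58×1.803 = 28.9 m.
Hydraulic radius R = A/P = 99.03/28.9 = 3.426 m.
Rearranging Manning's equation: n = (1/Q) A R^(2/3) S^(1/2) = (1/619) × 99.03 × 3.426^(2/3) × √0.001701 = 0.015.

n = 0.015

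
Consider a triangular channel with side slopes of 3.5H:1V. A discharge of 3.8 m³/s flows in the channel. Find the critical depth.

y_c = 0.752 m

At critical depth, Q² T / (g A³) = 1, i.e. A³/T = Q²/g = 3.8²/9.81 = 1.472.
At y = 0.676 m: A³/T = 0.8646 — low.
At y = 0.881 m: A³/T = 3.251 — high.
At y = 0.752 m: A³/T = 1.473 — matches.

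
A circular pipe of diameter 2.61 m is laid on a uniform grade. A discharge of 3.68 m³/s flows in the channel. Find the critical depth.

At critical depth, Q² T / (g A³) = 1, i.e. A³/T = Q²/g = 3.68²/9.81 = 1.38.
Trying y = 1.07 m: A³/T = 3.43 — high.
Trying y = 0.845 m: A³/T = 1.381 — ≈ 1.38.

y_c = 0.845 m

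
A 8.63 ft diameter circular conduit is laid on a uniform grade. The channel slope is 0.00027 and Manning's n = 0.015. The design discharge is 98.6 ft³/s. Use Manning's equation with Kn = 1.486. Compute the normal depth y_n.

y_n = 4.92 ft

Manning's equation rearranged: A R^(2/3) = nQ / (1.486·√S) = 0.015 × 98.6 / (1.486 × √0.00027) = 60.57.
At y = 6.18 ft: A R^(2/3) = 84.2 — high.
At y = 4.92 ft: A R^(2/3) = 60.59 — matches.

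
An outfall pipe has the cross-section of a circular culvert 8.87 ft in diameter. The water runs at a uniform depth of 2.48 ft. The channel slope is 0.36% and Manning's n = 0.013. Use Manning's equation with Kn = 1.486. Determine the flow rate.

Q = 123 ft³/s

For a circular section of diameter D = 8.87 ft at depth y = 2.48 ft, the central angle is θ = 2 arccos(1 − 2y/D) = 2.229 rad. Then A = (D²/8)(θ − sin θ) = 14.13 ft² and P = Dθ/2 = 9.884 ft.
Hydraulic radius R = A/P = 14.13/9.884 = 1.43 ft.
Manning's equation: Q = (1.486/n) A R^(2/3) S^(1/2) = (1.486/0.013) × 14.13 × 1.43^(2/3) × 0.0036^(1/2) = 123 ft³/s.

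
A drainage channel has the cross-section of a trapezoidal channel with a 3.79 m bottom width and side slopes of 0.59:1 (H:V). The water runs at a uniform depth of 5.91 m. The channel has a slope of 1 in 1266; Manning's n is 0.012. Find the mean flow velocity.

With bottom width b = 3.79 m and side slope z = 0.59: A = (b + zy)y = (3.79 + 0.59×5.91)×5.91 = 43.01 m²; P = b + 2y√(1+z²) = 3.79 + 2×5.91×1.161 = 17.51 m.
Hydraulic radius R = A/P = 43.01/17.51 = 2.456 m.
From Manning's equation, V = (1/n) R^(2/3) S^(1/2) = (1/0.012) × 2.456^(2/3) × 0.0007899^(1/2) = 4.26 m/s.

V = 4.26 m/s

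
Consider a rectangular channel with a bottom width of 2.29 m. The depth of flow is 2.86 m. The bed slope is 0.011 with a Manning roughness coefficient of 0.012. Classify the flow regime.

Flow area A = b·y = 2.29 × 2.86 = 6.549 m². Wetted perimeter P = b + 2y = 2.29 + 2×2.86 = 8.01 m.
Hydraulic radius R = A/P = 6.549/8.01 = 0.8177 m.
V = (1/n) R^(2/3) √S = (1/0.012) × 0.8177^(2/3) × √0.011 = 7.642 m/s. Hydraulic depth D_h = A/T = 6.549/2.29 = 2.86 m.
Froude number Fr = V/√(g·D_h) = 7.642/√(9.81×2.86) = 1.44, which is greater than 1, so the flow is supercritical.

supercritical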